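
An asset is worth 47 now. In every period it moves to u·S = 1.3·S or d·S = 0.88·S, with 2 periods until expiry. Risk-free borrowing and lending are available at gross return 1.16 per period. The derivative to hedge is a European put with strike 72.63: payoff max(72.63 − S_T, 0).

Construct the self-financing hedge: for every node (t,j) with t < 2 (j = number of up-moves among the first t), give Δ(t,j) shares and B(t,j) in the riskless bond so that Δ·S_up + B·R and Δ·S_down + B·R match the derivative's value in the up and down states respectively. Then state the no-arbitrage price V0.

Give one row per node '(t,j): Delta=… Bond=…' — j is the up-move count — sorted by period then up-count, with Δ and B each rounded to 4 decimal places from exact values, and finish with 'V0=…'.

Under the risk-neutral measure, an up-move has probability p* = (R−d)/(u−d) = 0.6667 and values discount at R = 1.16.
Terminal values V(2,·): V(2,0)=36.2332, V(2,1)=18.8620, V(2,2)=0.0000
Node (1,0) S=41.3600: V=(p*·18.8620+(1−p*)·36.2332)/1.16=21.2521; Δ=(18.8620−36.2332)/(53.7680−36.3968)=-1.0000; B=V−Δ·S=62.6121
Node (1,1) S=61.1000: V=(p*·0.0000+(1−p*)·18.8620)/1.16=5.4201; Δ=(0.0000−18.8620)/(79.4300−53.7680)=-0.7350; B=V−Δ·S=50.3296
Node (0,0) S=47.0000: V=(p*·5.4201+(1−p*)·21.2521)/1.16=9.2219; Δ=(5.4201−21.2521)/(61.1000−41.3600)=-0.8020; B=V−Δ·S=46.9171
Check: Δ(0,0)·S0 + B(0,0) = 9.2219 = V0.

(0,0): Delta=-0.8020 Bond=46.9171
(1,0): Delta=-1.0000 Bond=62.6121
(1,1): Delta=-0.7350 Bond=50.3296
V0=9.2219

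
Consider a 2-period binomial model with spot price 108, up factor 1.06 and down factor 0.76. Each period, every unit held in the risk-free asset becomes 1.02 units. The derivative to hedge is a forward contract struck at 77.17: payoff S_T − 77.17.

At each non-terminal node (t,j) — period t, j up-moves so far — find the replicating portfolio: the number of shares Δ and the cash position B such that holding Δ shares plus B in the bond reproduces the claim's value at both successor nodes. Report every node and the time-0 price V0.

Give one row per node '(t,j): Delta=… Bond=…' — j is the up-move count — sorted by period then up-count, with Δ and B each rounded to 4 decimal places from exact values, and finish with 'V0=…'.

(0,0): Delta=1.0000 Bond=-74.1734
(1,0): Delta=1.0000 Bond=-75.6569
(1,1): Delta=1.0000 Bond=-75.6569
V0=33.8266

The replicating-portfolio and risk-neutral prices coincide; use p* = (1.02−0.76)/(1.06−0.76) = 0.8667 for the latter.
Terminal values V(2,·): V(2,0)=-14.7892, V(2,1)=9.8348, V(2,2)=44.1788
  t=1,j=0: stock 82.0800 → up 87.0048 (V=9.8348), down 62.3808 (V=-14.7892). Price 6.4231; hedge Δ=1.0000, bond B=-75.6569.
  t=1,j=1: stock 114.4800 → up 121.3488 (V=44.1788), down 87.0048 (V=9.8348). Price 38.8231; hedge Δ=1.0000, bond B=-75.6569.
  t=0,j=0: stock 108.0000 → up 114.4800 (V=38.8231), down 82.0800 (V=6.4231). Price 33.8266; hedge Δ=1.0000, bond B=-74.1734.
Each (Δ,B) replicates both successor values, so the strategy is self-financing and V0 is arbitrage-free.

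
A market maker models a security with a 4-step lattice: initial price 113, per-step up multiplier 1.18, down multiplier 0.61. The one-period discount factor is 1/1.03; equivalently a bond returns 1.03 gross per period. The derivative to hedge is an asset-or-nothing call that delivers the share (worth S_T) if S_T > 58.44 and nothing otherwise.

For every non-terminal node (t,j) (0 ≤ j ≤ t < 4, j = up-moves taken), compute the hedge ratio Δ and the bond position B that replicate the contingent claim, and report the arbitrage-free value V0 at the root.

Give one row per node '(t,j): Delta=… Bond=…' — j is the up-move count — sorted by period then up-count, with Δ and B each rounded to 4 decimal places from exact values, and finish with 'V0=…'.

(0,0): Delta=1.0620 Bond=-8.5219
(1,0): Delta=1.2573 Bond=-22.2365
(1,1): Delta=1.0260 Bond=-3.9708
(2,0): Delta=1.7475 Bond=-43.5168
(2,1): Delta=1.1668 Bond=-15.5417
(2,2): Delta=1.0000 Bond=0.0000
(3,0): Delta=0.0000 Bond=0.0000
(3,1): Delta=2.0702 Bond=-60.8303
(3,2): Delta=1.0000 Bond=0.0000
(3,3): Delta=1.0000 Bond=0.0000
V0=111.4889

Under the risk-neutral measure, an up-move has probability p* = (R−d)/(u−d) = 0.7368 and values discount at R = 1.03.
At expiry t=4: V(4,0)=0.0000, V(4,1)=0.0000, V(4,2)=58.5467, V(4,3)=113.2542, V(4,4)=219.0819
(3,0): S=25.6489. Δ = (V_up−V_dn)/(S_up−S_dn) = (0.0000−0.0000)/(30.2656−15.6458) = 0.0000. V = [p*·0.0000 + (1−p*)·0.0000]/1.03 = 0.0000. B = V − Δ·S = 0.0000.
(3,1): S=49.6158. Δ = (V_up−V_dn)/(S_up−S_dn) = (58.5467−0.0000)/(58.5467−30.2656) = 2.0702. V = [p*·58.5467 + (1−p*)·0.0000]/1.03 = 41.8832. B = V − Δ·S = -60.8303.
(3,2): S=95.9781. Δ = (V_up−V_dn)/(S_up−S_dn) = (113.2542−58.5467)/(113.2542−58.5467) = 1.0000. V = [p*·113.2542 + (1−p*)·58.5467]/1.03 = 95.9781. B = V − Δ·S = 0.0000.
(3,3): S=185.6626. Δ = (V_up−V_dn)/(S_up−S_dn) = (219.0819−113.2542)/(219.0819−113.2542) = 1.0000. V = [p*·219.0819 + (1−p*)·113.2542]/1.03 = 185.6626. B = V − Δ·S = 0.0000.
(2,0): S=42.0473. Δ = (V_up−V_dn)/(S_up−S_dn) = (41.8832−0.0000)/(49.6158−25.6489) = 1.7475. V = [p*·41.8832 + (1−p*)·0.0000]/1.03 = 29.9624. B = V − Δ·S = -43.5168.
(2,1): S=81.3374. Δ = (V_up−V_dn)/(S_up−S_dn) = (95.9781−41.8832)/(95.9781−49.6158) = 1.1668. V = [p*·95.9781 + (1−p*)·41.8832]/1.03 = 79.3618. B = V − Δ·S = -15.5417.
(2,2): S=157.3412. Δ = (V_up−V_dn)/(S_up−S_dn) = (185.6626−95.9781)/(185.6626−95.9781) = 1.0000. V = [p*·185.6626 + (1−p*)·95.9781]/1.03 = 157.3412. B = V − Δ·S = 0.0000.
(1,0): S=68.9300. Δ = (V_up−V_dn)/(S_up−S_dn) = (79.3618−29.9624)/(81.3374−42.0473) = 1.2573. V = [p*·79.3618 + (1−p*)·29.9624]/1.03 = 64.4291. B = V − Δ·S = -22.2365.
(1,1): S=133.3400. Δ = (V_up−V_dn)/(S_up−S_dn) = (157.3412−79.3618)/(157.3412−81.3374) = 1.0260. V = [p*·157.3412 + (1−p*)·79.3618]/1.03 = 132.8352. B = V − Δ·S = -3.9708.
(0,0): S=113.0000. Δ = (V_up−V_dn)/(S_up−S_dn) = (132.8352−64.4291)/(133.3400−68.9300) = 1.0620. V = [p*·132.8352 + (1−p*)·64.4291]/1.03 = 111.4889. B = V − Δ·S = -8.5219.
Check: Δ(0,0)·S0 + B(0,0) = 111.4889 = V0.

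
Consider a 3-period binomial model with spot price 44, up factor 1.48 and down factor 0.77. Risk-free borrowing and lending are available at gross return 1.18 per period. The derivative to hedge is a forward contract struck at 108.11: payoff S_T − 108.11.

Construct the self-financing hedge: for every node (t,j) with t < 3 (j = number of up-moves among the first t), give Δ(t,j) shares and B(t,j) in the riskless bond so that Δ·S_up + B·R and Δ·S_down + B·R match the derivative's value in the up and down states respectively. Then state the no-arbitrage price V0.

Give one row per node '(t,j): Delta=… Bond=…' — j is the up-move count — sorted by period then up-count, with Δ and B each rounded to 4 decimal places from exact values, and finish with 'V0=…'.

Under the risk-neutral measure, an up-move has probability p* = (R−d)/(u−d) = 0.5775 and values discount at R = 1.18.
Terminal payoffs: V(3,0)=-88.0225, V(3,1)=-69.5004, V(3,2)=-33.8992, V(3,3)=34.5288
Node (2,0) S=26.0876: V=(p*·-69.5004+(1−p*)·-88.0225)/1.18=-65.5310; Δ=(-69.5004−-88.0225)/(38.6096−20.0875)=1.0000; B=V−Δ·S=-91.6186
Node (2,1) S=50.1424: V=(p*·-33.8992+(1−p*)·-69.5004)/1.18=-41.4762; Δ=(-33.8992−-69.5004)/(74.2108−38.6096)=1.0000; B=V−Δ·S=-91.6186
Node (2,2) S=96.3776: V=(p*·34.5288+(1−p*)·-33.8992)/1.18=4.7590; Δ=(34.5288−-33.8992)/(142.6388−74.2108)=1.0000; B=V−Δ·S=-91.6186
Node (1,0) S=33.8800: V=(p*·-41.4762+(1−p*)·-65.5310)/1.18=-43.7629; Δ=(-41.4762−-65.5310)/(50.1424−26.0876)=1.0000; B=V−Δ·S=-77.6429
Node (1,1) S=65.1200: V=(p*·4.7590+(1−p*)·-41.4762)/1.18=-12.5229; Δ=(4.7590−-41.4762)/(96.3776−50.1424)=1.0000; B=V−Δ·S=-77.6429
Node (0,0) S=44.0000: V=(p*·-12.5229+(1−p*)·-43.7629)/1.18=-21.7991; Δ=(-12.5229−-43.7629)/(65.1200−33.8800)=1.0000; B=V−Δ·S=-65.7991
Self-financing check: at every node Δ·S+B equals the discounted successor values.

(0,0): Delta=1.0000 Bond=-65.7991
(1,0): Delta=1.0000 Bond=-77.6429
(1,1): Delta=1.0000 Bond=-77.6429
(2,0): Delta=1.0000 Bond=-91.6186
(2,1): Delta=1.0000 Bond=-91.6186
(2,2): Delta=1.0000 Bond=-91.6186
V0=-21.7991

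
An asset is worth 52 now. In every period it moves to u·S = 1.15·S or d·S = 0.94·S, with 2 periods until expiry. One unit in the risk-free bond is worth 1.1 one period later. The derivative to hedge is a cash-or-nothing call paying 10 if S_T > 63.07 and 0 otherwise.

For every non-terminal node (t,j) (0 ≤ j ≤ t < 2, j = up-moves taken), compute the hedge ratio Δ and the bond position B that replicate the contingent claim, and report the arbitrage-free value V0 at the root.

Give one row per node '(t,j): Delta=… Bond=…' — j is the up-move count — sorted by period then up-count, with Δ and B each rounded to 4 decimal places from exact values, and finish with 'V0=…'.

(0,0): Delta=0.6343 Bond=-28.1854
(1,0): Delta=0.0000 Bond=0.0000
(1,1): Delta=0.7963 Bond=-40.6926
V0=4.7975

Since d<R<u, set p* = (R−d)/(u−d) = 0.7619; price each node as the discounted p*-expectation of its children.
At expiry t=2: V(2,0)=0.0000, V(2,1)=0.0000, V(2,2)=10.0000
Node (1,0) S=48.8800: V=(p*·0.0000+(1−p*)·0.0000)/1.1=0.0000; Δ=(0.0000−0.0000)/(56.2120−45.9472)=0.0000; B=V−Δ·S=0.0000
Node (1,1) S=59.8000: V=(p*·10.0000+(1−p*)·0.0000)/1.1=6.9264; Δ=(10.0000−0.0000)/(68.7700−56.2120)=0.7963; B=V−Δ·S=-40.6926
Node (0,0) S=52.0000: V=(p*·6.9264+(1−p*)·0.0000)/1.1=4.7975; Δ=(6.9264−0.0000)/(59.8000−48.8800)=0.6343; B=V−Δ·S=-28.1854
Check: Δ(0,0)·S0 + B(0,0) = 4.7975 = V0.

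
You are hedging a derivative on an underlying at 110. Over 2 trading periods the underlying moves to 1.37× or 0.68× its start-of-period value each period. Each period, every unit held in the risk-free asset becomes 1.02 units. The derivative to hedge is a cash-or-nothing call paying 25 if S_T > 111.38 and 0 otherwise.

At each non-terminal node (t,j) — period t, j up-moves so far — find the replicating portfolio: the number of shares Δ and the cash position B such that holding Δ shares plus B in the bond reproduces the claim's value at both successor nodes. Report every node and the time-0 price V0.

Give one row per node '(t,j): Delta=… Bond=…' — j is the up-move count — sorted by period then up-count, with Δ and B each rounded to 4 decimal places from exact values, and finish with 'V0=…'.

Risk-neutral probability p* = (R−d)/(u−d) = (1.02−0.68)/(1.37−0.68) = 0.4928.
Terminal payoffs: V(2,0)=0.0000, V(2,1)=0.0000, V(2,2)=25.0000
  t=1,j=0: stock 74.8000 → up 102.4760 (V=0.0000), down 50.8640 (V=0.0000). Price 0.0000; hedge Δ=0.0000, bond B=0.0000.
  t=1,j=1: stock 150.7000 → up 206.4590 (V=25.0000), down 102.4760 (V=0.0000). Price 12.0773; hedge Δ=0.2404, bond B=-24.1546.
  t=0,j=0: stock 110.0000 → up 150.7000 (V=12.0773), down 74.8000 (V=0.0000). Price 5.8344; hedge Δ=0.1591, bond B=-11.6689.
Each (Δ,B) replicates both successor values, so the strategy is self-financing and V0 is arbitrage-free.

(0,0): Delta=0.1591 Bond=-11.6689
(1,0): Delta=0.0000 Bond=0.0000
(1,1): Delta=0.2404 Bond=-24.1546
V0=5.8344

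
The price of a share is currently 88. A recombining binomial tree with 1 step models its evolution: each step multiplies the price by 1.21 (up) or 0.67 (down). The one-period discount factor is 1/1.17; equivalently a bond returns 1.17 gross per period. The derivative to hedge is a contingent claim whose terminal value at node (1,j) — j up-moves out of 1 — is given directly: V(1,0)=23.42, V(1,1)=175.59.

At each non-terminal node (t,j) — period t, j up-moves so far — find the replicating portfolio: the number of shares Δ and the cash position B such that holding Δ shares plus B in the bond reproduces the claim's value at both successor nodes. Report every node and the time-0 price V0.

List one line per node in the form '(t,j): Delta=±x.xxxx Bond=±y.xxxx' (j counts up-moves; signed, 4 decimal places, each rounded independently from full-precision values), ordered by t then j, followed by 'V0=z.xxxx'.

Risk-neutral probability p* = (R−d)/(u−d) = (1.17−0.67)/(1.21−0.67) = 0.9259.
Payoff layer (t=1): V(1,0)=23.4200, V(1,1)=175.5900
Node (0,0) S=88.0000: V=(p*·175.5900+(1−p*)·23.4200)/1.17=140.4429; Δ=(175.5900−23.4200)/(106.4800−58.9600)=3.2022; B=V−Δ·S=-141.3534
The time-0 hedge costs 140.4429, which is the no-arbitrage price.

(0,0): Delta=3.2022 Bond=-141.3534
V0=140.4429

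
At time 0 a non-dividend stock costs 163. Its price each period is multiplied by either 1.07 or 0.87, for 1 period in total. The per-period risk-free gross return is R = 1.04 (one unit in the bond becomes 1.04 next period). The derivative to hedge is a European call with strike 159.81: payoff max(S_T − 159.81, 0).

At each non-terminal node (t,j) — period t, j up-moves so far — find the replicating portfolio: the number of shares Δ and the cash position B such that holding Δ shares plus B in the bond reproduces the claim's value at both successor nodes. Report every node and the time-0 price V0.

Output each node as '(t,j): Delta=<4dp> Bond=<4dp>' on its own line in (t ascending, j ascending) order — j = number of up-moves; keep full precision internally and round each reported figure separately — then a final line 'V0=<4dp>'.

The replicating-portfolio and risk-neutral prices coincide; use p* = (1.04−0.87)/(1.07−0.87) = 0.8500 for the latter.
Terminal values V(1,·): V(1,0)=0.0000, V(1,1)=14.6000
Node (0,0) S=163.0000: V=(p*·14.6000+(1−p*)·0.0000)/1.04=11.9327; Δ=(14.6000−0.0000)/(174.4100−141.8100)=0.4479; B=V−Δ·S=-61.0673
The time-0 hedge costs 11.9327, which is the no-arbitrage price.

(0,0): Delta=0.4479 Bond=-61.0673
V0=11.9327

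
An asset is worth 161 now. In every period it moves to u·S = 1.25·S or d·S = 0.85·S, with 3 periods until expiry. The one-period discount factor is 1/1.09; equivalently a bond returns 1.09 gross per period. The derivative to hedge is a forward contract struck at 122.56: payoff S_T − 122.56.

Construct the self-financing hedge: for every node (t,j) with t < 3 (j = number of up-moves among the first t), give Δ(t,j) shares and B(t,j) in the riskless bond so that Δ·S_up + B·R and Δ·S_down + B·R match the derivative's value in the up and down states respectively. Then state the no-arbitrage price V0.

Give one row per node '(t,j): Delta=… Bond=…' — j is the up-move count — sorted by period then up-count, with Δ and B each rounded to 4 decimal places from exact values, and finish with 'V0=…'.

(0,0): Delta=1.0000 Bond=-94.6388
(1,0): Delta=1.0000 Bond=-103.1563
(1,1): Delta=1.0000 Bond=-103.1563
(2,0): Delta=1.0000 Bond=-112.4404
(2,1): Delta=1.0000 Bond=-112.4404
(2,2): Delta=1.0000 Bond=-112.4404
V0=66.3612

The replicating-portfolio and risk-neutral prices coincide; use p* = (1.09−0.85)/(1.25−0.85) = 0.6000 for the latter.
Payoff layer (t=3): V(3,0)=-23.6859, V(3,1)=22.8431, V(3,2)=91.2681, V(3,3)=191.8931
(2,0): S=116.3225. Δ = (V_up−V_dn)/(S_up−S_dn) = (22.8431−-23.6859)/(145.4031−98.8741) = 1.0000. V = [p*·22.8431 + (1−p*)·-23.6859]/1.09 = 3.8821. B = V − Δ·S = -112.4404.
(2,1): S=171.0625. Δ = (V_up−V_dn)/(S_up−S_dn) = (91.2681−22.8431)/(213.8281−145.4031) = 1.0000. V = [p*·91.2681 + (1−p*)·22.8431]/1.09 = 58.6221. B = V − Δ·S = -112.4404.
(2,2): S=251.5625. Δ = (V_up−V_dn)/(S_up−S_dn) = (191.8931−91.2681)/(314.4531−213.8281) = 1.0000. V = [p*·191.8931 + (1−p*)·91.2681]/1.09 = 139.1221. B = V − Δ·S = -112.4404.
(1,0): S=136.8500. Δ = (V_up−V_dn)/(S_up−S_dn) = (58.6221−3.8821)/(171.0625−116.3225) = 1.0000. V = [p*·58.6221 + (1−p*)·3.8821]/1.09 = 33.6937. B = V − Δ·S = -103.1563.
(1,1): S=201.2500. Δ = (V_up−V_dn)/(S_up−S_dn) = (139.1221−58.6221)/(251.5625−171.0625) = 1.0000. V = [p*·139.1221 + (1−p*)·58.6221]/1.09 = 98.0937. B = V − Δ·S = -103.1563.
(0,0): S=161.0000. Δ = (V_up−V_dn)/(S_up−S_dn) = (98.0937−33.6937)/(201.2500−136.8500) = 1.0000. V = [p*·98.0937 + (1−p*)·33.6937]/1.09 = 66.3612. B = V − Δ·S = -94.6388.
Each (Δ,B) replicates both successor values, so the strategy is self-financing and V0 is arbitrage-free.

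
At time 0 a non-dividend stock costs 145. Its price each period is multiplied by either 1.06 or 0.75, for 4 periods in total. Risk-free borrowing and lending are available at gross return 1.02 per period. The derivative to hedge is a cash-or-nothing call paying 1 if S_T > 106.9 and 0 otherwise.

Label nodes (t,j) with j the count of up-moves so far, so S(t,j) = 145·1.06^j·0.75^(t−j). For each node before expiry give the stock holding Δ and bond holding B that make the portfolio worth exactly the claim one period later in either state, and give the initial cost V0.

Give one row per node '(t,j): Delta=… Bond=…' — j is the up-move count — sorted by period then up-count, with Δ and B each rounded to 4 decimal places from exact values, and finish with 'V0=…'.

(0,0): Delta=0.0062 Bond=-0.0459
(1,0): Delta=0.0216 Bond=-1.7294
(1,1): Delta=0.0045 Bond=0.2024
(2,0): Delta=0.0000 Bond=0.0000
(2,1): Delta=0.0239 Bond=-2.0254
(2,2): Delta=0.0025 Bond=0.5371
(3,0): Delta=0.0000 Bond=0.0000
(3,1): Delta=0.0000 Bond=0.0000
(3,2): Delta=0.0264 Bond=-2.3719
(3,3): Delta=0.0000 Bond=0.9804
V0=0.8467

The replicating-portfolio and risk-neutral prices coincide; use p* = (1.02−0.75)/(1.06−0.75) = 0.8710 for the latter.
Payoff layer (t=4): V(4,0)=0.0000, V(4,1)=0.0000, V(4,2)=0.0000, V(4,3)=1.0000, V(4,4)=1.0000
Node (3,0) S=61.1719: V=(p*·0.0000+(1−p*)·0.0000)/1.02=0.0000; Δ=(0.0000−0.0000)/(64.8422−45.8789)=0.0000; B=V−Δ·S=0.0000
Node (3,1) S=86.4563: V=(p*·0.0000+(1−p*)·0.0000)/1.02=0.0000; Δ=(0.0000−0.0000)/(91.6436−64.8422)=0.0000; B=V−Δ·S=0.0000
Node (3,2) S=122.1915: V=(p*·1.0000+(1−p*)·0.0000)/1.02=0.8539; Δ=(1.0000−0.0000)/(129.5230−91.6436)=0.0264; B=V−Δ·S=-2.3719
Node (3,3) S=172.6973: V=(p*·1.0000+(1−p*)·1.0000)/1.02=0.9804; Δ=(1.0000−1.0000)/(183.0592−129.5230)=0.0000; B=V−Δ·S=0.9804
Node (2,0) S=81.5625: V=(p*·0.0000+(1−p*)·0.0000)/1.02=0.0000; Δ=(0.0000−0.0000)/(86.4563−61.1719)=0.0000; B=V−Δ·S=0.0000
Node (2,1) S=115.2750: V=(p*·0.8539+(1−p*)·0.0000)/1.02=0.7291; Δ=(0.8539−0.0000)/(122.1915−86.4563)=0.0239; B=V−Δ·S=-2.0254
Node (2,2) S=162.9220: V=(p*·0.9804+(1−p*)·0.8539)/1.02=0.9452; Δ=(0.9804−0.8539)/(172.6973−122.1915)=0.0025; B=V−Δ·S=0.5371
Node (1,0) S=108.7500: V=(p*·0.7291+(1−p*)·0.0000)/1.02=0.6226; Δ=(0.7291−0.0000)/(115.2750−81.5625)=0.0216; B=V−Δ·S=-1.7294
Node (1,1) S=153.7000: V=(p*·0.9452+(1−p*)·0.7291)/1.02=0.8993; Δ=(0.9452−0.7291)/(162.9220−115.2750)=0.0045; B=V−Δ·S=0.2024
Node (0,0) S=145.0000: V=(p*·0.8993+(1−p*)·0.6226)/1.02=0.8467; Δ=(0.8993−0.6226)/(153.7000−108.7500)=0.0062; B=V−Δ·S=-0.0459
The time-0 hedge costs 0.8467, which is the no-arbitrage price.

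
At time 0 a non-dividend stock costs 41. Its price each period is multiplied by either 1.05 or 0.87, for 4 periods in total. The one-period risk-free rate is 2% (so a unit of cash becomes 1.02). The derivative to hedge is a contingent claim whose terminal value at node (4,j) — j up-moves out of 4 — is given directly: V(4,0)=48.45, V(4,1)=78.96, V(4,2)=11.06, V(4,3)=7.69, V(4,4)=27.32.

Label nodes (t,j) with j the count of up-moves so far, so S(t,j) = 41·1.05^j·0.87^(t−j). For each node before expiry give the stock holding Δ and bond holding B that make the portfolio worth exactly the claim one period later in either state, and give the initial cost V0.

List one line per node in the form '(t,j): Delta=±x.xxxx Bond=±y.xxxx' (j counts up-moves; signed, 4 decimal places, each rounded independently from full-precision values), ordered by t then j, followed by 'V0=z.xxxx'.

(0,0): Delta=0.7171 Bond=-12.1438
(1,0): Delta=-3.0470 Bond=121.8770
(1,1): Delta=1.3408 Bond=-39.2394
(2,0): Delta=-9.0385 Bond=310.2495
(2,1): Delta=-2.0541 Bond=87.1275
(2,2): Delta=1.9034 Bond=-65.4545
(3,0): Delta=6.2781 Bond=-97.0735
(3,1): Delta=-11.5767 Bond=399.1601
(3,2): Delta=-0.4761 Bond=26.8121
(3,3): Delta=2.2977 Bond=-85.4788
V0=17.2556

Since d<R<u, set p* = (R−d)/(u−d) = 0.8333; price each node as the discounted p*-expectation of its children.
Terminal values V(4,·): V(4,0)=48.4500, V(4,1)=78.9600, V(4,2)=11.0600, V(4,3)=7.6900, V(4,4)=27.3200
  t=3,j=0: stock 26.9986 → up 28.3486 (V=78.9600), down 23.4888 (V=48.4500). Price 72.4265; hedge Δ=6.2781, bond B=-97.0735.
  t=3,j=1: stock 32.5845 → up 34.2138 (V=11.0600), down 28.3486 (V=78.9600). Price 21.9379; hedge Δ=-11.5767, bond B=399.1601.
  t=3,j=2: stock 39.3262 → up 41.2925 (V=7.6900), down 34.2138 (V=11.0600). Price 8.0899; hedge Δ=-0.4761, bond B=26.8121.
  t=3,j=3: stock 47.4626 → up 49.8358 (V=27.3200), down 41.2925 (V=7.6900). Price 23.5768; hedge Δ=2.2977, bond B=-85.4788.
  t=2,j=0: stock 31.0329 → up 32.5845 (V=21.9379), down 26.9986 (V=72.4265). Price 29.7575; hedge Δ=-9.0385, bond B=310.2495.
  t=2,j=1: stock 37.4535 → up 39.3262 (V=8.0899), down 32.5845 (V=21.9379). Price 10.1940; hedge Δ=-2.0541, bond B=87.1275.
  t=2,j=2: stock 45.2025 → up 47.4626 (V=23.5768), down 39.3262 (V=8.0899). Price 20.5840; hedge Δ=1.9034, bond B=-65.4545.
  t=1,j=0: stock 35.6700 → up 37.4535 (V=10.1940), down 31.0329 (V=29.7575). Price 13.1908; hedge Δ=-3.0470, bond B=121.8770.
  t=1,j=1: stock 43.0500 → up 45.2025 (V=20.5840), down 37.4535 (V=10.1940). Price 18.4826; hedge Δ=1.3408, bond B=-39.2394.
  t=0,j=0: stock 41.0000 → up 43.0500 (V=18.4826), down 35.6700 (V=13.1908). Price 17.2556; hedge Δ=0.7171, bond B=-12.1438.
The time-0 hedge costs 17.2556, which is the no-arbitrage price.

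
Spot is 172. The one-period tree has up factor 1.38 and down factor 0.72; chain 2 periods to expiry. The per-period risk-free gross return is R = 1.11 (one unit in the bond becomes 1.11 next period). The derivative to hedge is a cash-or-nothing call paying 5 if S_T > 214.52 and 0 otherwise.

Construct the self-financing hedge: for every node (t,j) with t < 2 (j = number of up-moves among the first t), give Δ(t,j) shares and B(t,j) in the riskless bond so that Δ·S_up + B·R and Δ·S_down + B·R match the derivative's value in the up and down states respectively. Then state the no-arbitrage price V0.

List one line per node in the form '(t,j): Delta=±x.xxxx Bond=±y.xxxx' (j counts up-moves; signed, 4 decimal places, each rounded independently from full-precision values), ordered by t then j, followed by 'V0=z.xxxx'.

Under the risk-neutral measure, an up-move has probability p* = (R−d)/(u−d) = 0.5909 and values discount at R = 1.11.
At expiry t=2: V(2,0)=0.0000, V(2,1)=0.0000, V(2,2)=5.0000
  t=1,j=0: stock 123.8400 → up 170.8992 (V=0.0000), down 89.1648 (V=0.0000). Price 0.0000; hedge Δ=0.0000, bond B=0.0000.
  t=1,j=1: stock 237.3600 → up 327.5568 (V=5.0000), down 170.8992 (V=0.0000). Price 2.6618; hedge Δ=0.0319, bond B=-4.9140.
  t=0,j=0: stock 172.0000 → up 237.3600 (V=2.6618), down 123.8400 (V=0.0000). Price 1.4170; hedge Δ=0.0234, bond B=-2.6160.
Self-financing check: at every node Δ·S+B equals the discounted successor values.

(0,0): Delta=0.0234 Bond=-2.6160
(1,0): Delta=0.0000 Bond=0.0000
(1,1): Delta=0.0319 Bond=-4.9140
V0=1.4170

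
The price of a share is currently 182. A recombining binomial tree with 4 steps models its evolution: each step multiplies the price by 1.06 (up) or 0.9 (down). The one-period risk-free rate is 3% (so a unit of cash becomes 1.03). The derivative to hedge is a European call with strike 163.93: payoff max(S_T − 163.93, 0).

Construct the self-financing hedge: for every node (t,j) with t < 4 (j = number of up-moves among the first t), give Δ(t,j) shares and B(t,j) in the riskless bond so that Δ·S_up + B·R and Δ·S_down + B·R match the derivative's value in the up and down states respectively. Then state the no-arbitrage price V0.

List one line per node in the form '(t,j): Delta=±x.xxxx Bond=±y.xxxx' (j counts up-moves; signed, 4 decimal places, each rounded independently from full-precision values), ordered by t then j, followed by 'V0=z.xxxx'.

Under the risk-neutral measure, an up-move has probability p* = (R−d)/(u−d) = 0.8125 and values discount at R = 1.03.
Payoff layer (t=4): V(4,0)=0.0000, V(4,1)=0.0000, V(4,2)=1.7111, V(4,3)=31.1584, V(4,4)=65.8408
(3,0): S=132.6780. Δ = (V_up−V_dn)/(S_up−S_dn) = (0.0000−0.0000)/(140.6387−119.4102) = 0.0000. V = [p*·0.0000 + (1−p*)·0.0000]/1.03 = 0.0000. B = V − Δ·S = 0.0000.
(3,1): S=156.2652. Δ = (V_up−V_dn)/(S_up−S_dn) = (1.7111−0.0000)/(165.6411−140.6387) = 0.0684. V = [p*·1.7111 + (1−p*)·0.0000]/1.03 = 1.3498. B = V − Δ·S = -9.3447.
(3,2): S=184.0457. Δ = (V_up−V_dn)/(S_up−S_dn) = (31.1584−1.7111)/(195.0884−165.6411) = 1.0000. V = [p*·31.1584 + (1−p*)·1.7111]/1.03 = 24.8903. B = V − Δ·S = -159.1553.
(3,3): S=216.7649. Δ = (V_up−V_dn)/(S_up−S_dn) = (65.8408−31.1584)/(229.7708−195.0884) = 1.0000. V = [p*·65.8408 + (1−p*)·31.1584]/1.03 = 57.6096. B = V − Δ·S = -159.1553.
(2,0): S=147.4200. Δ = (V_up−V_dn)/(S_up−S_dn) = (1.3498−0.0000)/(156.2652−132.6780) = 0.0572. V = [p*·1.3498 + (1−p*)·0.0000]/1.03 = 1.0648. B = V − Δ·S = -7.3714.
(2,1): S=173.6280. Δ = (V_up−V_dn)/(S_up−S_dn) = (24.8903−1.3498)/(184.0457−156.2652) = 0.8474. V = [p*·24.8903 + (1−p*)·1.3498]/1.03 = 19.8801. B = V − Δ·S = -127.2484.
(2,2): S=204.4952. Δ = (V_up−V_dn)/(S_up−S_dn) = (57.6096−24.8903)/(216.7649−184.0457) = 1.0000. V = [p*·57.6096 + (1−p*)·24.8903]/1.03 = 49.9755. B = V − Δ·S = -154.5197.
(1,0): S=163.8000. Δ = (V_up−V_dn)/(S_up−S_dn) = (19.8801−1.0648)/(173.6280−147.4200) = 0.7179. V = [p*·19.8801 + (1−p*)·1.0648]/1.03 = 15.8759. B = V − Δ·S = -101.7199.
(1,1): S=192.9200. Δ = (V_up−V_dn)/(S_up−S_dn) = (49.9755−19.8801)/(204.4952−173.6280) = 0.9750. V = [p*·49.9755 + (1−p*)·19.8801]/1.03 = 43.0413. B = V − Δ·S = -145.0547.
(0,0): S=182.0000. Δ = (V_up−V_dn)/(S_up−S_dn) = (43.0413−15.8759)/(192.9200−163.8000) = 0.9329. V = [p*·43.0413 + (1−p*)·15.8759]/1.03 = 36.8425. B = V − Δ·S = -132.9412.
Root portfolio cost Δ·182+B reproduces V0=36.8425.

(0,0): Delta=0.9329 Bond=-132.9412
(1,0): Delta=0.7179 Bond=-101.7199
(1,1): Delta=0.9750 Bond=-145.0547
(2,0): Delta=0.0572 Bond=-7.3714
(2,1): Delta=0.8474 Bond=-127.2484
(2,2): Delta=1.0000 Bond=-154.5197
(3,0): Delta=0.0000 Bond=0.0000
(3,1): Delta=0.0684 Bond=-9.3447
(3,2): Delta=1.0000 Bond=-159.1553
(3,3): Delta=1.0000 Bond=-159.1553
V0=36.8425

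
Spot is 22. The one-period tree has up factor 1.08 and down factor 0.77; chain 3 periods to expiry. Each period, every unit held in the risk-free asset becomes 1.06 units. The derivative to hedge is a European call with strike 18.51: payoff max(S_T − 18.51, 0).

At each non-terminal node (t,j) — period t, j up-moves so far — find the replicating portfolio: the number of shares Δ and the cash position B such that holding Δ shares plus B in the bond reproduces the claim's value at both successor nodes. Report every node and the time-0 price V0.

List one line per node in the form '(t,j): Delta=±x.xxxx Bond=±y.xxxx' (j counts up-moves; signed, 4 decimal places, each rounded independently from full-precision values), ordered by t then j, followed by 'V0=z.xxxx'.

The replicating-portfolio and risk-neutral prices coincide; use p* = (1.06−0.77)/(1.08−0.77) = 0.9355 for the latter.
Payoff layer (t=3): V(3,0)=0.0000, V(3,1)=0.0000, V(3,2)=1.2488, V(3,3)=9.2037
Node (2,0) S=13.0438: V=(p*·0.0000+(1−p*)·0.0000)/1.06=0.0000; Δ=(0.0000−0.0000)/(14.0873−10.0437)=0.0000; B=V−Δ·S=0.0000
Node (2,1) S=18.2952: V=(p*·1.2488+(1−p*)·0.0000)/1.06=1.1021; Δ=(1.2488−0.0000)/(19.7588−14.0873)=0.2202; B=V−Δ·S=-2.9263
Node (2,2) S=25.6608: V=(p*·9.2037+(1−p*)·1.2488)/1.06=8.1985; Δ=(9.2037−1.2488)/(27.7137−19.7588)=1.0000; B=V−Δ·S=-17.4623
Node (1,0) S=16.9400: V=(p*·1.1021+(1−p*)·0.0000)/1.06=0.9727; Δ=(1.1021−0.0000)/(18.2952−13.0438)=0.2099; B=V−Δ·S=-2.5826
Node (1,1) S=23.7600: V=(p*·8.1985+(1−p*)·1.1021)/1.06=7.3025; Δ=(8.1985−1.1021)/(25.6608−18.2952)=0.9635; B=V−Δ·S=-15.5891
Node (0,0) S=22.0000: V=(p*·7.3025+(1−p*)·0.9727)/1.06=6.5039; Δ=(7.3025−0.9727)/(23.7600−16.9400)=0.9281; B=V−Δ·S=-13.9151
Root portfolio cost Δ·22+B reproduces V0=6.5039.

(0,0): Delta=0.9281 Bond=-13.9151
(1,0): Delta=0.2099 Bond=-2.5826
(1,1): Delta=0.9635 Bond=-15.5891
(2,0): Delta=0.0000 Bond=0.0000
(2,1): Delta=0.2202 Bond=-2.9263
(2,2): Delta=1.0000 Bond=-17.4623
V0=6.5039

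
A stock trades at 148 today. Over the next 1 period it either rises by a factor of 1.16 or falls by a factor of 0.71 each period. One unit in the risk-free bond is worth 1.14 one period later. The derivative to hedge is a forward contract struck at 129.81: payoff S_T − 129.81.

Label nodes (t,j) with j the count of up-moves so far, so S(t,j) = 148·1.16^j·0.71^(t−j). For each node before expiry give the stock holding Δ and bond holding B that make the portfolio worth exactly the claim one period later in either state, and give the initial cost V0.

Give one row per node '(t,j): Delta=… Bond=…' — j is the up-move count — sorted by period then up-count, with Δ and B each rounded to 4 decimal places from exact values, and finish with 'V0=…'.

(0,0): Delta=1.0000 Bond=-113.8684
V0=34.1316

Since d<R<u, set p* = (R−d)/(u−d) = 0.9556; price each node as the discounted p*-expectation of its children.
Terminal values V(1,·): V(1,0)=-24.7300, V(1,1)=41.8700
(0,0): S=148.0000. Δ = (V_up−V_dn)/(S_up−S_dn) = (41.8700−-24.7300)/(171.6800−105.0800) = 1.0000. V = [p*·41.8700 + (1−p*)·-24.7300]/1.14 = 34.1316. B = V − Δ·S = -113.8684.
The time-0 hedge costs 34.1316, which is the no-arbitrage price.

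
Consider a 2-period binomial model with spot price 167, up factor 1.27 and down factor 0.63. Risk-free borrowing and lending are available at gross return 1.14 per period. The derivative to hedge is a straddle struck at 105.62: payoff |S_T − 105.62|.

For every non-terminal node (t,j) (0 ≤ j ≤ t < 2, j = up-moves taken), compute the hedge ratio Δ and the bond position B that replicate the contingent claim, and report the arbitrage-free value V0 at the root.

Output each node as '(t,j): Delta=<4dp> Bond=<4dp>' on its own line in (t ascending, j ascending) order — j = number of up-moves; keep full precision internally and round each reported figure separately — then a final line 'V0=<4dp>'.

(0,0): Delta=0.8688 Bond=-56.8697
(1,0): Delta=-0.1684 Bond=44.2996
(1,1): Delta=1.0000 Bond=-92.6491
V0=88.2266

Risk-neutral probability p* = (R−d)/(u−d) = (1.14−0.63)/(1.27−0.63) = 0.7969.
Terminal values V(2,·): V(2,0)=39.3377, V(2,1)=27.9967, V(2,2)=163.7343
Node (1,0) S=105.2100: V=(p*·27.9967+(1−p*)·39.3377)/1.14=26.5792; Δ=(27.9967−39.3377)/(133.6167−66.2823)=-0.1684; B=V−Δ·S=44.2996
Node (1,1) S=212.0900: V=(p*·163.7343+(1−p*)·27.9967)/1.14=119.4409; Δ=(163.7343−27.9967)/(269.3543−133.6167)=1.0000; B=V−Δ·S=-92.6491
Node (0,0) S=167.0000: V=(p*·119.4409+(1−p*)·26.5792)/1.14=88.2266; Δ=(119.4409−26.5792)/(212.0900−105.2100)=0.8688; B=V−Δ·S=-56.8697
Check: Δ(0,0)·S0 + B(0,0) = 88.2266 = V0.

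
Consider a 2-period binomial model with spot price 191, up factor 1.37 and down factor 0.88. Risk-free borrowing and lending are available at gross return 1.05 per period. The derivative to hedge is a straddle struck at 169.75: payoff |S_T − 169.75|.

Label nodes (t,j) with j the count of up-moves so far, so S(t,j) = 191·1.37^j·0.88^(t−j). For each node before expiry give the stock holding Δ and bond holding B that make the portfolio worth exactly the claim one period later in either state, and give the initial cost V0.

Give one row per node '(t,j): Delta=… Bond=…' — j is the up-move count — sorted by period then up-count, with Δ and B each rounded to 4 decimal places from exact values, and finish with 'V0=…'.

(0,0): Delta=0.7097 Bond=-81.6289
(1,0): Delta=0.4697 Bond=-45.3586
(1,1): Delta=1.0000 Bond=-161.6667
V0=53.9285

No-arbitrage ⇒ martingale measure with p* = (R−d)/(u−d) = 0.3469.
Payoff layer (t=2): V(2,0)=21.8396, V(2,1)=60.5196, V(2,2)=188.7379
(1,0): S=168.0800. Δ = (V_up−V_dn)/(S_up−S_dn) = (60.5196−21.8396)/(230.2696−147.9104) = 0.4697. V = [p*·60.5196 + (1−p*)·21.8396]/1.05 = 33.5802. B = V − Δ·S = -45.3586.
(1,1): S=261.6700. Δ = (V_up−V_dn)/(S_up−S_dn) = (188.7379−60.5196)/(358.4879−230.2696) = 1.0000. V = [p*·188.7379 + (1−p*)·60.5196]/1.05 = 100.0033. B = V − Δ·S = -161.6667.
(0,0): S=191.0000. Δ = (V_up−V_dn)/(S_up−S_dn) = (100.0033−33.5802)/(261.6700−168.0800) = 0.7097. V = [p*·100.0033 + (1−p*)·33.5802]/1.05 = 53.9285. B = V − Δ·S = -81.6289.
The time-0 hedge costs 53.9285, which is the no-arbitrage price.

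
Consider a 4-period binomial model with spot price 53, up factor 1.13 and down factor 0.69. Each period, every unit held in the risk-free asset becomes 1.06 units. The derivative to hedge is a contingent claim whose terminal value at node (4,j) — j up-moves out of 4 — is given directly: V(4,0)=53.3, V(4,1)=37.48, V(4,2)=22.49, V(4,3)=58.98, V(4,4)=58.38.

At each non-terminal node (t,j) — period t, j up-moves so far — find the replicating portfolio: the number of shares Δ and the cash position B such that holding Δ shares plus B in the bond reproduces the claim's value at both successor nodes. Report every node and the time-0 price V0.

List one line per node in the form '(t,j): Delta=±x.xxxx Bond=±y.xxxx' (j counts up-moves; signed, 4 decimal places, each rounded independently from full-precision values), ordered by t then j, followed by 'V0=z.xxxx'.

Risk-neutral probability p* = (R−d)/(u−d) = (1.06−0.69)/(1.13−0.69) = 0.8409.
Terminal payoffs: V(4,0)=53.3000, V(4,1)=37.4800, V(4,2)=22.4900, V(4,3)=58.9800, V(4,4)=58.3800
  t=3,j=0: stock 17.4110 → up 19.6744 (V=37.4800), down 12.0136 (V=53.3000). Price 37.7328; hedge Δ=-2.0651, bond B=73.6874.
  t=3,j=1: stock 28.5136 → up 32.2204 (V=22.4900), down 19.6744 (V=37.4800). Price 23.4668; hedge Δ=-1.1948, bond B=57.5349.
  t=3,j=2: stock 46.6962 → up 52.7667 (V=58.9800), down 32.2204 (V=22.4900). Price 50.1649; hedge Δ=1.7760, bond B=-32.7669.
  t=3,j=3: stock 76.4735 → up 86.4151 (V=58.3800), down 52.7667 (V=58.9800). Price 55.1655; hedge Δ=-0.0178, bond B=56.5292.
  t=2,j=0: stock 25.2333 → up 28.5136 (V=23.4668), down 17.4110 (V=37.7328). Price 24.2796; hedge Δ=-1.2849, bond B=56.7025.
  t=2,j=1: stock 41.3241 → up 46.6962 (V=50.1649), down 28.5136 (V=23.4668). Price 43.3184; hedge Δ=1.4683, bond B=-17.3592.
  t=2,j=2: stock 67.6757 → up 76.4735 (V=55.1655), down 46.6962 (V=50.1649). Price 51.2924; hedge Δ=0.1679, bond B=39.9273.
  t=1,j=0: stock 36.5700 → up 41.3241 (V=43.3184), down 25.2333 (V=24.2796). Price 38.0089; hedge Δ=1.1832, bond B=-5.2610.
  t=1,j=1: stock 59.8900 → up 67.6757 (V=51.2924), down 41.3241 (V=43.3184). Price 47.1923; hedge Δ=0.3026, bond B=29.0694.
  t=0,j=0: stock 53.0000 → up 59.8900 (V=47.1923), down 36.5700 (V=38.0089). Price 43.1427; hedge Δ=0.3938, bond B=22.2715.
The time-0 hedge costs 43.1427, which is the no-arbitrage price.

(0,0): Delta=0.3938 Bond=22.2715
(1,0): Delta=1.1832 Bond=-5.2610
(1,1): Delta=0.3026 Bond=29.0694
(2,0): Delta=-1.2849 Bond=56.7025
(2,1): Delta=1.4683 Bond=-17.3592
(2,2): Delta=0.1679 Bond=39.9273
(3,0): Delta=-2.0651 Bond=73.6874
(3,1): Delta=-1.1948 Bond=57.5349
(3,2): Delta=1.7760 Bond=-32.7669
(3,3): Delta=-0.0178 Bond=56.5292
V0=43.1427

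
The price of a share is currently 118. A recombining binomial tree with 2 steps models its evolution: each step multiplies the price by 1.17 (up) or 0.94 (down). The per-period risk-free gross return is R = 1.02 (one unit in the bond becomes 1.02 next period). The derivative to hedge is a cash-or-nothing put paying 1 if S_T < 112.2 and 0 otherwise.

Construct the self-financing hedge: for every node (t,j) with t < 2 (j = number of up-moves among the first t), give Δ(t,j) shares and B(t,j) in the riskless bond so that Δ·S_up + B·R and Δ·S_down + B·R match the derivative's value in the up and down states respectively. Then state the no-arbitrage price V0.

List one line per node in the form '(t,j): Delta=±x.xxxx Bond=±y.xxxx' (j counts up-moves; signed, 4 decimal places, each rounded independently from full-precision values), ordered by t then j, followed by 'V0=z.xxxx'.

(0,0): Delta=-0.0236 Bond=3.1888
(1,0): Delta=-0.0392 Bond=4.9872
(1,1): Delta=0.0000 Bond=0.0000
V0=0.4088

Risk-neutral probability p* = (R−d)/(u−d) = (1.02−0.94)/(1.17−0.94) = 0.3478.
Payoff layer (t=2): V(2,0)=1.0000, V(2,1)=0.0000, V(2,2)=0.0000
Node (1,0) S=110.9200: V=(p*·0.0000+(1−p*)·1.0000)/1.02=0.6394; Δ=(0.0000−1.0000)/(129.7764−104.2648)=-0.0392; B=V−Δ·S=4.9872
Node (1,1) S=138.0600: V=(p*·0.0000+(1−p*)·0.0000)/1.02=0.0000; Δ=(0.0000−0.0000)/(161.5302−129.7764)=0.0000; B=V−Δ·S=0.0000
Node (0,0) S=118.0000: V=(p*·0.0000+(1−p*)·0.6394)/1.02=0.4088; Δ=(0.0000−0.6394)/(138.0600−110.9200)=-0.0236; B=V−Δ·S=3.1888
Check: Δ(0,0)·S0 + B(0,0) = 0.4088 = V0.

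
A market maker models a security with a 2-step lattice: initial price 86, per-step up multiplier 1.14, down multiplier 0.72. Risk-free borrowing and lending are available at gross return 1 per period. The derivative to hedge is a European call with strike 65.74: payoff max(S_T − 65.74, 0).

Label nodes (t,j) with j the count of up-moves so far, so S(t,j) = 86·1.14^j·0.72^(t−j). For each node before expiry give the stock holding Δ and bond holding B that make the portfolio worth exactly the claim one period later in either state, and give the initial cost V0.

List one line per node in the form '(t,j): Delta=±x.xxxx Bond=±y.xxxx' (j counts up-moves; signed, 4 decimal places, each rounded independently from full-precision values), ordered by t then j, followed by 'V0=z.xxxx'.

(0,0): Delta=0.8047 Bond=-46.5974
(1,0): Delta=0.1864 Bond=-8.3122
(1,1): Delta=1.0000 Bond=-65.7400
V0=22.6108

Under the risk-neutral measure, an up-move has probability p* = (R−d)/(u−d) = 0.6667 and values discount at R = 1.
Terminal values V(2,·): V(2,0)=0.0000, V(2,1)=4.8488, V(2,2)=46.0256
  t=1,j=0: stock 61.9200 → up 70.5888 (V=4.8488), down 44.5824 (V=0.0000). Price 3.2325; hedge Δ=0.1864, bond B=-8.3122.
  t=1,j=1: stock 98.0400 → up 111.7656 (V=46.0256), down 70.5888 (V=4.8488). Price 32.3000; hedge Δ=1.0000, bond B=-65.7400.
  t=0,j=0: stock 86.0000 → up 98.0400 (V=32.3000), down 61.9200 (V=3.2325). Price 22.6108; hedge Δ=0.8047, bond B=-46.5974.
Each (Δ,B) replicates both successor values, so the strategy is self-financing and V0 is arbitrage-free.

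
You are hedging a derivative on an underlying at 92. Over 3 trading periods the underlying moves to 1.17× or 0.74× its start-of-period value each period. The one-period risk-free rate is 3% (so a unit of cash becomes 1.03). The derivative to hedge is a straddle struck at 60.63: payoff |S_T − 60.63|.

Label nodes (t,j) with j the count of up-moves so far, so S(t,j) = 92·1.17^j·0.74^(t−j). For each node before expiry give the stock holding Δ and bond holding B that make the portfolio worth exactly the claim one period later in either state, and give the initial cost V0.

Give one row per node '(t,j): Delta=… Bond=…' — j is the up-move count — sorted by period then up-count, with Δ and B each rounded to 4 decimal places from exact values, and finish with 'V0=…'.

(0,0): Delta=0.8553 Bond=-40.0338
(1,0): Delta=0.4567 Bond=-14.1022
(1,1): Delta=0.9770 Bond=-54.3333
(2,0): Delta=-1.0000 Bond=58.8641
(2,1): Delta=0.9015 Bond=-49.9546
(2,2): Delta=1.0000 Bond=-58.8641
V0=38.6519

Under the risk-neutral measure, an up-move has probability p* = (R−d)/(u−d) = 0.6744 and values discount at R = 1.03.
At expiry t=3: V(3,0)=23.3494, V(3,1)=1.6863, V(3,2)=32.5647, V(3,3)=86.7184
Node (2,0) S=50.3792: V=(p*·1.6863+(1−p*)·23.3494)/1.03=8.4849; Δ=(1.6863−23.3494)/(58.9437−37.2806)=-1.0000; B=V−Δ·S=58.8641
Node (2,1) S=79.6536: V=(p*·32.5647+(1−p*)·1.6863)/1.03=21.8556; Δ=(32.5647−1.6863)/(93.1947−58.9437)=0.9015; B=V−Δ·S=-49.9546
Node (2,2) S=125.9388: V=(p*·86.7184+(1−p*)·32.5647)/1.03=67.0747; Δ=(86.7184−32.5647)/(147.3484−93.1947)=1.0000; B=V−Δ·S=-58.8641
Node (1,0) S=68.0800: V=(p*·21.8556+(1−p*)·8.4849)/1.03=16.9926; Δ=(21.8556−8.4849)/(79.6536−50.3792)=0.4567; B=V−Δ·S=-14.1022
Node (1,1) S=107.6400: V=(p*·67.0747+(1−p*)·21.8556)/1.03=50.8274; Δ=(67.0747−21.8556)/(125.9388−79.6536)=0.9770; B=V−Δ·S=-54.3333
Node (0,0) S=92.0000: V=(p*·50.8274+(1−p*)·16.9926)/1.03=38.6519; Δ=(50.8274−16.9926)/(107.6400−68.0800)=0.8553; B=V−Δ·S=-40.0338
Self-financing check: at every node Δ·S+B equals the discounted successor values.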